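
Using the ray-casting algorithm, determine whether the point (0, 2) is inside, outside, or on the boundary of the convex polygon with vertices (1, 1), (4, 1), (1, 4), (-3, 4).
The point (0, 2) lies strictly inside the polygon

Cast a horizontal ray to the right from the query point and count how many polygon edges it crosses (each edge strictly once or zero times, handled with the usual half-open convention). 
Parity of crossings → odd ⇒ inside.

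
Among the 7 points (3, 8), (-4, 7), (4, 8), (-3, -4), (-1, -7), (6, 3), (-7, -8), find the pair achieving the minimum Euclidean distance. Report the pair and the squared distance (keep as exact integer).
Pair = ((3, 8), (4, 8)); squared distance = 1

Compute all C(7, 2) = 21 pairwise squared distances (x_i − x_j)² + (y_i − y_j)². The minimum is 1, attained by the pair ((3, 8), (4, 8)).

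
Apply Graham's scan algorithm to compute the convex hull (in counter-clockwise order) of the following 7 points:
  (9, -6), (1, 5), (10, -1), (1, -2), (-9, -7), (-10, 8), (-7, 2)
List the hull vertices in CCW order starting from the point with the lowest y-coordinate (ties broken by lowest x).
Hull (CCW) = [(-9, -7), (9, -6), (10, -1), (1, 5), (-10, 8)]

Graham scan procedure:
  1. Find the pivot p₀ = point with lowest y (tie → lowest x): (-9, -7).
  2. Sort the remaining points by polar angle around p₀.
  3. Walk through sorted points, maintaining a stack; pop the top while the last three entries make a non-left turn (cross product ≤ 0).
  4. Final stack is the convex hull in CCW order: (-9, -7), (9, -6), (10, -1), (1, 5), (-10, 8).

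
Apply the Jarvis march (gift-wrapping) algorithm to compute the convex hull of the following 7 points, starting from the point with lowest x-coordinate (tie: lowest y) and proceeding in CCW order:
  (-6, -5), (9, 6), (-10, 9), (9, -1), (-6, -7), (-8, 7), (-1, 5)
Hull (CCW) = [(-10, 9), (-6, -7), (9, -1), (9, 6)]

Jarvis march: at each step, from the current hull vertex p, select the next vertex q as the point such that every other point lies strictly to the left of (or on) the directed line p → q. (Equivalently: for every other point r, the cross product (q − p) × (r − p) ≥ 0.)
Starting point (lowest x, tie lowest y): (-10, 9). Wrap until returning to start. Resulting hull: (-10, 9), (-6, -7), (9, -1), (9, 6).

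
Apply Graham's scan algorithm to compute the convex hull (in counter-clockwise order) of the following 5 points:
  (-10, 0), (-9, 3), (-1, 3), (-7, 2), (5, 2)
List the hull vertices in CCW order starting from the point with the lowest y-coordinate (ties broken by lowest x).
Hull (CCW) = [(-10, 0), (5, 2), (-1, 3), (-9, 3)]

Graham scan procedure:
  1. Find the pivot p₀ = point with lowest y (tie → lowest x): (-10, 0).
  2. Sort the remaining points by polar angle around p₀.
  3. Walk through sorted points, maintaining a stack; pop the top while the last three entries make a non-left turn (cross product ≤ 0).
  4. Final stack is the convex hull in CCW order: (-10, 0), (5, 2), (-1, 3), (-9, 3).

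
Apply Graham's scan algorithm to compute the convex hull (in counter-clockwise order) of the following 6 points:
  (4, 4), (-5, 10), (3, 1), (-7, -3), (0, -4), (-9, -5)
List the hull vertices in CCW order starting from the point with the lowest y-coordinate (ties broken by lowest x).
Hull (CCW) = [(-9, -5), (0, -4), (3, 1), (4, 4), (-5, 10)]

Graham scan procedure:
  1. Find the pivot p₀ = point with lowest y (tie → lowest x): (-9, -5).
  2. Sort the remaining points by polar angle around p₀.
  3. Walk through sorted points, maintaining a stack; pop the top while the last three entries make a non-left turn (cross product ≤ 0).
  4. Final stack is the convex hull in CCW order: (-9, -5), (0, -4), (3, 1), (4, 4), (-5, 10).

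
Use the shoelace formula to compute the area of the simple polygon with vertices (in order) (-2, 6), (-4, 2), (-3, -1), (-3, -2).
Area = 11/2

Shoelace formula: Area = (1/2) |Σ_i (x_i · y_{i+1} − x_{i+1} · y_i)| (indices mod n). Compute each cross term:
  (-2)(2) − (-4)(6) = 20
  (-4)(-1) − (-3)(2) = 10
  (-3)(-2) − (-3)(-1) = 3
  (-3)(6) − (-2)(-2) = -22
Sum = 11, so (signed) Area = 11/2 = 11/2, |Area| = 11/2.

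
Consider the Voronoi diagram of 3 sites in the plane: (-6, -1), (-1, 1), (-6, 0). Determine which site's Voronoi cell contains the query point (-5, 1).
Nearest site = (-6, 0)

The Voronoi cell of site s contains exactly those query points closer to s than to any other site. Compute squared distances from q = (-5, 1) to each site:
  (-6 − -5)² + (0 − 1)² = 2
  (-6 − -5)² + (-1 − 1)² = 5
  (-1 − -5)² + (1 − 1)² = 16
Minimum is attained by (-6, 0), so q lies in its Voronoi cell.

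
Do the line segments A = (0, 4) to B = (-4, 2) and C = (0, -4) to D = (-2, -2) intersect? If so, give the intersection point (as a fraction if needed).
No (intersection of containing lines falls outside at least one segment)

Parametrize and solve: t = 4/3, s = 8/3. At least one of these is outside [0, 1], so the segments do not intersect.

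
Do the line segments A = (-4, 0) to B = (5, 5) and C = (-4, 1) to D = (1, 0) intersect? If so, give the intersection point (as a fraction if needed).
Yes; intersection at (-91/34, 25/34) (t = 5/34 on AB, s = 9/34 on CD)

Parametrize AB as A + t(B − A) = (-4 + 9 t, 0 + 5 t) and CD as C + s(D − C) = (-4 + 5 s, 1 + -1 s). Solve the linear system for (t, s). Determinant = 34 ≠ 0, so a unique intersection of the containing lines exists. Solution: t = 5/34, s = 9/34 — both in [0, 1], so the segments cross. Intersection point: (-91/34, 25/34).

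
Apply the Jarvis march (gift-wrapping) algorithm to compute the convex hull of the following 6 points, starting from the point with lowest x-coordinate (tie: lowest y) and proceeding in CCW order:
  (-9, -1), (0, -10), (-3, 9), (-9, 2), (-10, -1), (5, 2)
Hull (CCW) = [(-10, -1), (0, -10), (5, 2), (-3, 9), (-9, 2)]

Jarvis march: at each step, from the current hull vertex p, select the next vertex q as the point such that every other point lies strictly to the left of (or on) the directed line p → q. (Equivalently: for every other point r, the cross product (q − p) × (r − p) ≥ 0.)
Starting point (lowest x, tie lowest y): (-10, -1). Wrap until returning to start. Resulting hull: (-10, -1), (0, -10), (5, 2), (-3, 9), (-9, 2).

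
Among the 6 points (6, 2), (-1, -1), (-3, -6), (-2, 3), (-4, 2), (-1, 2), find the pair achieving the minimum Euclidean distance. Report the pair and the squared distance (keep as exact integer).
Pair = ((-2, 3), (-1, 2)); squared distance = 2

Compute all C(6, 2) = 15 pairwise squared distances (x_i − x_j)² + (y_i − y_j)². The minimum is 2, attained by the pair ((-2, 3), (-1, 2)).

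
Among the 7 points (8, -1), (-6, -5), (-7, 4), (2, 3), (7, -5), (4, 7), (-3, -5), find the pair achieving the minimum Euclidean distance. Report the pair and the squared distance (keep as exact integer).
Pair = ((-6, -5), (-3, -5)); squared distance = 9

Compute all C(7, 2) = 21 pairwise squared distances (x_i − x_j)² + (y_i − y_j)². The minimum is 9, attained by the pair ((-6, -5), (-3, -5)).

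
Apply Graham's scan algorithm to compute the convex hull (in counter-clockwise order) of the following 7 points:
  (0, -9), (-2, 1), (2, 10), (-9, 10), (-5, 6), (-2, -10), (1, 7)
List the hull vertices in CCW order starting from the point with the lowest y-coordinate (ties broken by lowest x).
Hull (CCW) = [(-2, -10), (0, -9), (2, 10), (-9, 10)]

Graham scan procedure:
  1. Find the pivot p₀ = point with lowest y (tie → lowest x): (-2, -10).
  2. Sort the remaining points by polar angle around p₀.
  3. Walk through sorted points, maintaining a stack; pop the top while the last three entries make a non-left turn (cross product ≤ 0).
  4. Final stack is the convex hull in CCW order: (-2, -10), (0, -9), (2, 10), (-9, 10).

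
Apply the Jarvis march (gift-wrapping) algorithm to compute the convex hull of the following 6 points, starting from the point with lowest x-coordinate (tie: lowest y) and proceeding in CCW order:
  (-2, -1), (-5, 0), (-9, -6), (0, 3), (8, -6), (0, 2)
Hull (CCW) = [(-9, -6), (8, -6), (0, 3), (-5, 0)]

Jarvis march: at each step, from the current hull vertex p, select the next vertex q as the point such that every other point lies strictly to the left of (or on) the directed line p → q. (Equivalently: for every other point r, the cross product (q − p) × (r − p) ≥ 0.)
Starting point (lowest x, tie lowest y): (-9, -6). Wrap until returning to start. Resulting hull: (-9, -6), (8, -6), (0, 3), (-5, 0).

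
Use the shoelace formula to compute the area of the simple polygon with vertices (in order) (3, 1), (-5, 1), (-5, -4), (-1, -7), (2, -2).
Area = 44

Shoelace formula: Area = (1/2) |Σ_i (x_i · y_{i+1} − x_{i+1} · y_i)| (indices mod n). Compute each cross term:
  (3)(1) − (-5)(1) = 8
  (-5)(-4) − (-5)(1) = 25
  (-5)(-7) − (-1)(-4) = 31
  (-1)(-2) − (2)(-7) = 16
  (2)(1) − (3)(-2) = 8
Sum = 88, so (signed) Area = 88/2 = 44, |Area| = 44.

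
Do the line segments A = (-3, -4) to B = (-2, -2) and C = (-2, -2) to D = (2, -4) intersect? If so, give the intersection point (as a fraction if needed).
Yes; intersection at (-2, -2) (t = 1 on AB, s = 0 on CD)

Parametrize AB as A + t(B − A) = (-3 + 1 t, -4 + 2 t) and CD as C + s(D − C) = (-2 + 4 s, -2 + -2 s). Solve the linear system for (t, s). Determinant = 10 ≠ 0, so a unique intersection of the containing lines exists. Solution: t = 1, s = 0 — both in [0, 1], so the segments cross. Intersection point: (-2, -2).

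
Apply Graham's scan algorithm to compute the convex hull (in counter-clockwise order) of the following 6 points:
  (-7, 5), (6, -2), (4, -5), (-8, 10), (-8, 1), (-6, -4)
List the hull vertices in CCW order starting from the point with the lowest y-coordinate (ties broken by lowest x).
Hull (CCW) = [(4, -5), (6, -2), (-8, 10), (-8, 1), (-6, -4)]

Graham scan procedure:
  1. Find the pivot p₀ = point with lowest y (tie → lowest x): (4, -5).
  2. Sort the remaining points by polar angle around p₀.
  3. Walk through sorted points, maintaining a stack; pop the top while the last three entries make a non-left turn (cross product ≤ 0).
  4. Final stack is the convex hull in CCW order: (4, -5), (6, -2), (-8, 10), (-8, 1), (-6, -4).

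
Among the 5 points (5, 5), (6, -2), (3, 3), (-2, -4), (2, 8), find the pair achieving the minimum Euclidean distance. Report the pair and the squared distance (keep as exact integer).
Pair = ((5, 5), (3, 3)); squared distance = 8

Compute all C(5, 2) = 10 pairwise squared distances (x_i − x_j)² + (y_i − y_j)². The minimum is 8, attained by the pair ((5, 5), (3, 3)).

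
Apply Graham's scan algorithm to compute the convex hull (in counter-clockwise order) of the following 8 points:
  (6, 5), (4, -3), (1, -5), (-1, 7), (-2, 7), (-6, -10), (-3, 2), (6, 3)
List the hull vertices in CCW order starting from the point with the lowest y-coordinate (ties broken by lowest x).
Hull (CCW) = [(-6, -10), (4, -3), (6, 3), (6, 5), (-1, 7), (-2, 7)]

Graham scan procedure:
  1. Find the pivot p₀ = point with lowest y (tie → lowest x): (-6, -10).
  2. Sort the remaining points by polar angle around p₀.
  3. Walk through sorted points, maintaining a stack; pop the top while the last three entries make a non-left turn (cross product ≤ 0).
  4. Final stack is the convex hull in CCW order: (-6, -10), (4, -3), (6, 3), (6, 5), (-1, 7), (-2, 7).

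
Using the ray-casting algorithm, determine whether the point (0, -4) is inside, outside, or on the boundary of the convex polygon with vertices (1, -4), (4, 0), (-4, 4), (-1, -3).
The point (0, -4) lies strictly outside the polygon

Cast a horizontal ray to the right from the query point and count how many polygon edges it crosses (each edge strictly once or zero times, handled with the usual half-open convention). 
Parity of crossings → even ⇒ outside.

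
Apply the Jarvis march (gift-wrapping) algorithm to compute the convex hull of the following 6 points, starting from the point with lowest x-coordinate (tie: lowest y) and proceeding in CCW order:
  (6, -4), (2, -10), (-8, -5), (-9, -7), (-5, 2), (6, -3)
Hull (CCW) = [(-9, -7), (2, -10), (6, -4), (6, -3), (-5, 2)]

Jarvis march: at each step, from the current hull vertex p, select the next vertex q as the point such that every other point lies strictly to the left of (or on) the directed line p → q. (Equivalently: for every other point r, the cross product (q − p) × (r − p) ≥ 0.)
Starting point (lowest x, tie lowest y): (-9, -7). Wrap until returning to start. Resulting hull: (-9, -7), (2, -10), (6, -4), (6, -3), (-5, 2).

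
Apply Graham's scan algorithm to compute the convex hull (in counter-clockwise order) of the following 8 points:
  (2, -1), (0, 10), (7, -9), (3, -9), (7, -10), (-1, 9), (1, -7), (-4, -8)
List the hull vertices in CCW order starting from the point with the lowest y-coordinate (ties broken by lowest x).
Hull (CCW) = [(7, -10), (7, -9), (0, 10), (-1, 9), (-4, -8)]

Graham scan procedure:
  1. Find the pivot p₀ = point with lowest y (tie → lowest x): (7, -10).
  2. Sort the remaining points by polar angle around p₀.
  3. Walk through sorted points, maintaining a stack; pop the top while the last three entries make a non-left turn (cross product ≤ 0).
  4. Final stack is the convex hull in CCW order: (7, -10), (7, -9), (0, 10), (-1, 9), (-4, -8).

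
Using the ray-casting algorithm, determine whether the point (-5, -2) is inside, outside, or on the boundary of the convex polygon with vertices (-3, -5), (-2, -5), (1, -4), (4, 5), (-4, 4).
The point (-5, -2) lies strictly outside the polygon

Cast a horizontal ray to the right from the query point and count how many polygon edges it crosses (each edge strictly once or zero times, handled with the usual half-open convention). 
Parity of crossings → even ⇒ outside.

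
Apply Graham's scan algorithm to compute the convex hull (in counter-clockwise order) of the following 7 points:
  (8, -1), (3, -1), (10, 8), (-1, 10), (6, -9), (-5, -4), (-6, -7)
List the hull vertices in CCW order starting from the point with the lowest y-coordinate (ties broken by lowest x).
Hull (CCW) = [(6, -9), (8, -1), (10, 8), (-1, 10), (-6, -7)]

Graham scan procedure:
  1. Find the pivot p₀ = point with lowest y (tie → lowest x): (6, -9).
  2. Sort the remaining points by polar angle around p₀.
  3. Walk through sorted points, maintaining a stack; pop the top while the last three entries make a non-left turn (cross product ≤ 0).
  4. Final stack is the convex hull in CCW order: (6, -9), (8, -1), (10, 8), (-1, 10), (-6, -7).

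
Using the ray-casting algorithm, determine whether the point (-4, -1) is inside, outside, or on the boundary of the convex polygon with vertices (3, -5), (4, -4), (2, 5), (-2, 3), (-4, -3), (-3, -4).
The point (-4, -1) lies strictly outside the polygon

Cast a horizontal ray to the right from the query point and count how many polygon edges it crosses (each edge strictly once or zero times, handled with the usual half-open convention). 
Parity of crossings → even ⇒ outside.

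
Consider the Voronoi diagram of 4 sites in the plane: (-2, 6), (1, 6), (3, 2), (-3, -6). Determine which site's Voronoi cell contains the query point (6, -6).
Nearest site = (3, 2)

The Voronoi cell of site s contains exactly those query points closer to s than to any other site. Compute squared distances from q = (6, -6) to each site:
  (3 − 6)² + (2 − -6)² = 73
  (-3 − 6)² + (-6 − -6)² = 81
  (1 − 6)² + (6 − -6)² = 169
  (-2 − 6)² + (6 − -6)² = 208
Minimum is attained by (3, 2), so q lies in its Voronoi cell.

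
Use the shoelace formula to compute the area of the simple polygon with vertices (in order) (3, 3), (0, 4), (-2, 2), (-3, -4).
Area = 37/2

Shoelace formula: Area = (1/2) |Σ_i (x_i · y_{i+1} − x_{i+1} · y_i)| (indices mod n). Compute each cross term:
  (3)(4) − (0)(3) = 12
  (0)(2) − (-2)(4) = 8
  (-2)(-4) − (-3)(2) = 14
  (-3)(3) − (3)(-4) = 3
Sum = 37, so (signed) Area = 37/2 = 37/2, |Area| = 37/2.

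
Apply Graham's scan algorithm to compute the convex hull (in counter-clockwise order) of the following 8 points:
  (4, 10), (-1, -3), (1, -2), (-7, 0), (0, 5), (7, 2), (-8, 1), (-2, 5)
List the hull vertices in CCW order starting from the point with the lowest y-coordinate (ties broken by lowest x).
Hull (CCW) = [(-1, -3), (1, -2), (7, 2), (4, 10), (-8, 1), (-7, 0)]

Graham scan procedure:
  1. Find the pivot p₀ = point with lowest y (tie → lowest x): (-1, -3).
  2. Sort the remaining points by polar angle around p₀.
  3. Walk through sorted points, maintaining a stack; pop the top while the last three entries make a non-left turn (cross product ≤ 0).
  4. Final stack is the convex hull in CCW order: (-1, -3), (1, -2), (7, 2), (4, 10), (-8, 1), (-7, 0).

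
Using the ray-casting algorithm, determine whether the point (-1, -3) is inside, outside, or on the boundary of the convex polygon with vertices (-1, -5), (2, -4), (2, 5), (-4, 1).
The point (-1, -3) lies strictly inside the polygon

Cast a horizontal ray to the right from the query point and count how many polygon edges it crosses (each edge strictly once or zero times, handled with the usual half-open convention). 
Parity of crossings → odd ⇒ inside.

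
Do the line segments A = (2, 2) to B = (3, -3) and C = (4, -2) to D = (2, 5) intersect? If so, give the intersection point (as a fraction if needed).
No (intersection of containing lines falls outside at least one segment)

Parametrize and solve: t = -2, s = 2. At least one of these is outside [0, 1], so the segments do not intersect.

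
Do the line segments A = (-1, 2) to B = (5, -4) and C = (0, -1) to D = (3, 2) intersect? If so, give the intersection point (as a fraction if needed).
Yes; intersection at (1, 0) (t = 1/3 on AB, s = 1/3 on CD)

Parametrize AB as A + t(B − A) = (-1 + 6 t, 2 + -6 t) and CD as C + s(D − C) = (0 + 3 s, -1 + 3 s). Solve the linear system for (t, s). Determinant = -36 ≠ 0, so a unique intersection of the containing lines exists. Solution: t = 1/3, s = 1/3 — both in [0, 1], so the segments cross. Intersection point: (1, 0).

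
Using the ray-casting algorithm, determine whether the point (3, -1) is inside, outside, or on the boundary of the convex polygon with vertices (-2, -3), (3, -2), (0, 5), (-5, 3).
The point (3, -1) lies strictly outside the polygon

Cast a horizontal ray to the right from the query point and count how many polygon edges it crosses (each edge strictly once or zero times, handled with the usual half-open convention). 
Parity of crossings → even ⇒ outside.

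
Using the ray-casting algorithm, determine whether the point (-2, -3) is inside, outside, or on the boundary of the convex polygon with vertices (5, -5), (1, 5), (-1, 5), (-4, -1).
The point (-2, -3) lies strictly outside the polygon

Cast a horizontal ray to the right from the query point and count how many polygon edges it crosses (each edge strictly once or zero times, handled with the usual half-open convention). 
Parity of crossings → even ⇒ outside.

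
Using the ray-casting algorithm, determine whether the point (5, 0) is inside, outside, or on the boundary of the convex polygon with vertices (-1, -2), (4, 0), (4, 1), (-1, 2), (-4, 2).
The point (5, 0) lies strictly outside the polygon

Cast a horizontal ray to the right from the query point and count how many polygon edges it crosses (each edge strictly once or zero times, handled with the usual half-open convention). 
Parity of crossings → even ⇒ outside.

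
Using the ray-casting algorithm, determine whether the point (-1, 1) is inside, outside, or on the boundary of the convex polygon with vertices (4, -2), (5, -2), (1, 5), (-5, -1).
The point (-1, 1) lies strictly inside the polygon

Cast a horizontal ray to the right from the query point and count how many polygon edges it crosses (each edge strictly once or zero times, handled with the usual half-open convention). 
Parity of crossings → odd ⇒ inside.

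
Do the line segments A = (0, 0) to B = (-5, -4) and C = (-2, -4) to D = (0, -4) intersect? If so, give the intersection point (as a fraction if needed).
No (intersection of containing lines falls outside at least one segment)

Parametrize and solve: t = 1, s = -3/2. At least one of these is outside [0, 1], so the segments do not intersect.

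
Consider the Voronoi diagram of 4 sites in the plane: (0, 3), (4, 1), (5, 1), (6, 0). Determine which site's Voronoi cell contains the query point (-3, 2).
Nearest site = (0, 3)

The Voronoi cell of site s contains exactly those query points closer to s than to any other site. Compute squared distances from q = (-3, 2) to each site:
  (0 − -3)² + (3 − 2)² = 10
  (4 − -3)² + (1 − 2)² = 50
  (5 − -3)² + (1 − 2)² = 65
  (6 − -3)² + (0 − 2)² = 85
Minimum is attained by (0, 3), so q lies in its Voronoi cell.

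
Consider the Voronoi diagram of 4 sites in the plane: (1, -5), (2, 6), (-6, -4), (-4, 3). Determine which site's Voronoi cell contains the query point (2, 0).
Nearest site = (1, -5)

The Voronoi cell of site s contains exactly those query points closer to s than to any other site. Compute squared distances from q = (2, 0) to each site:
  (1 − 2)² + (-5 − 0)² = 26
  (2 − 2)² + (6 − 0)² = 36
  (-4 − 2)² + (3 − 0)² = 45
  (-6 − 2)² + (-4 − 0)² = 80
Minimum is attained by (1, -5), so q lies in its Voronoi cell.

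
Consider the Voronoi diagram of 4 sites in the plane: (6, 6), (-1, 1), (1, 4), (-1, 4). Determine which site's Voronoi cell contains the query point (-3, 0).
Nearest site = (-1, 1)

The Voronoi cell of site s contains exactly those query points closer to s than to any other site. Compute squared distances from q = (-3, 0) to each site:
  (-1 − -3)² + (1 − 0)² = 5
  (-1 − -3)² + (4 − 0)² = 20
  (1 − -3)² + (4 − 0)² = 32
  (6 − -3)² + (6 − 0)² = 117
Minimum is attained by (-1, 1), so q lies in its Voronoi cell.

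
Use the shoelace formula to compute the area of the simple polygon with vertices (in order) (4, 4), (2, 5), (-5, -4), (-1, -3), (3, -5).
Area = 43

Shoelace formula: Area = (1/2) |Σ_i (x_i · y_{i+1} − x_{i+1} · y_i)| (indices mod n). Compute each cross term:
  (4)(5) − (2)(4) = 12
  (2)(-4) − (-5)(5) = 17
  (-5)(-3) − (-1)(-4) = 11
  (-1)(-5) − (3)(-3) = 14
  (3)(4) − (4)(-5) = 32
Sum = 86, so (signed) Area = 86/2 = 43, |Area| = 43.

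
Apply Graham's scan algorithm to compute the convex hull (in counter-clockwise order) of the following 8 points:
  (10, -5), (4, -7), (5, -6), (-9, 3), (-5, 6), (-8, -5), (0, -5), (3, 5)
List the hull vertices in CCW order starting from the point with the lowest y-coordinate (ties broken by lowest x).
Hull (CCW) = [(4, -7), (10, -5), (3, 5), (-5, 6), (-9, 3), (-8, -5)]

Graham scan procedure:
  1. Find the pivot p₀ = point with lowest y (tie → lowest x): (4, -7).
  2. Sort the remaining points by polar angle around p₀.
  3. Walk through sorted points, maintaining a stack; pop the top while the last three entries make a non-left turn (cross product ≤ 0).
  4. Final stack is the convex hull in CCW order: (4, -7), (10, -5), (3, 5), (-5, 6), (-9, 3), (-8, -5).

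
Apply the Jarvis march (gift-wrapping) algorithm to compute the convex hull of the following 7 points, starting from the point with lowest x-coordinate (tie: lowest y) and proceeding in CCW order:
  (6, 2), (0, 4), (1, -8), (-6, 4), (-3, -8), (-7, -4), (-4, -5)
Hull (CCW) = [(-7, -4), (-3, -8), (1, -8), (6, 2), (0, 4), (-6, 4)]

Jarvis march: at each step, from the current hull vertex p, select the next vertex q as the point such that every other point lies strictly to the left of (or on) the directed line p → q. (Equivalently: for every other point r, the cross product (q − p) × (r − p) ≥ 0.)
Starting point (lowest x, tie lowest y): (-7, -4). Wrap until returning to start. Resulting hull: (-7, -4), (-3, -8), (1, -8), (6, 2), (0, 4), (-6, 4).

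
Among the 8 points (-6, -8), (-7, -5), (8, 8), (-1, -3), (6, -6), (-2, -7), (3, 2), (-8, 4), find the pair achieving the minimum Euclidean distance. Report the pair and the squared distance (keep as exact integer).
Pair = ((-6, -8), (-7, -5)); squared distance = 10

Compute all C(8, 2) = 28 pairwise squared distances (x_i − x_j)² + (y_i − y_j)². The minimum is 10, attained by the pair ((-6, -8), (-7, -5)).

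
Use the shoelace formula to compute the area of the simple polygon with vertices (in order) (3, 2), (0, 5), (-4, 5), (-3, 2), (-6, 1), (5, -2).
Area = 37

Shoelace formula: Area = (1/2) |Σ_i (x_i · y_{i+1} − x_{i+1} · y_i)| (indices mod n). Compute each cross term:
  (3)(5) − (0)(2) = 15
  (0)(5) − (-4)(5) = 20
  (-4)(2) − (-3)(5) = 7
  (-3)(1) − (-6)(2) = 9
  (-6)(-2) − (5)(1) = 7
  (5)(2) − (3)(-2) = 16
Sum = 74, so (signed) Area = 74/2 = 37, |Area| = 37.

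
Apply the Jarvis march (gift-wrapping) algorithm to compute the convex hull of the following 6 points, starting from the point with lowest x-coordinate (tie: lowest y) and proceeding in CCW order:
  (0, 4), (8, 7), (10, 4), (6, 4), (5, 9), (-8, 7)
Hull (CCW) = [(-8, 7), (0, 4), (10, 4), (8, 7), (5, 9)]

Jarvis march: at each step, from the current hull vertex p, select the next vertex q as the point such that every other point lies strictly to the left of (or on) the directed line p → q. (Equivalently: for every other point r, the cross product (q − p) × (r − p) ≥ 0.)
Starting point (lowest x, tie lowest y): (-8, 7). Wrap until returning to start. Resulting hull: (-8, 7), (0, 4), (10, 4), (8, 7), (5, 9).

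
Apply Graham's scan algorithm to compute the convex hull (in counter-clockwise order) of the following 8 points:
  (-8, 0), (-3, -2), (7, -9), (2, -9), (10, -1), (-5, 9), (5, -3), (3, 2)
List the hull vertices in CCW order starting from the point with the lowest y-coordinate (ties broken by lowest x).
Hull (CCW) = [(2, -9), (7, -9), (10, -1), (-5, 9), (-8, 0)]

Graham scan procedure:
  1. Find the pivot p₀ = point with lowest y (tie → lowest x): (2, -9).
  2. Sort the remaining points by polar angle around p₀.
  3. Walk through sorted points, maintaining a stack; pop the top while the last three entries make a non-left turn (cross product ≤ 0).
  4. Final stack is the convex hull in CCW order: (2, -9), (7, -9), (10, -1), (-5, 9), (-8, 0).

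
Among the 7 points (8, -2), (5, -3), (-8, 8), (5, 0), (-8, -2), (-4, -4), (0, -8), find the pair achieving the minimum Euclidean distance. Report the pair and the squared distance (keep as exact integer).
Pair = ((5, -3), (5, 0)); squared distance = 9

Compute all C(7, 2) = 21 pairwise squared distances (x_i − x_j)² + (y_i − y_j)². The minimum is 9, attained by the pair ((5, -3), (5, 0)).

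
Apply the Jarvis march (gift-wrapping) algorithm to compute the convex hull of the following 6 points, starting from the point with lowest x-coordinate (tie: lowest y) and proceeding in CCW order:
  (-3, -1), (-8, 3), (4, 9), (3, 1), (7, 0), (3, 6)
Hull (CCW) = [(-8, 3), (-3, -1), (7, 0), (4, 9)]

Jarvis march: at each step, from the current hull vertex p, select the next vertex q as the point such that every other point lies strictly to the left of (or on) the directed line p → q. (Equivalently: for every other point r, the cross product (q − p) × (r − p) ≥ 0.)
Starting point (lowest x, tie lowest y): (-8, 3). Wrap until returning to start. Resulting hull: (-8, 3), (-3, -1), (7, 0), (4, 9).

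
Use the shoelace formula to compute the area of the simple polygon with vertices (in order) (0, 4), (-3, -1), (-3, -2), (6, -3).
Area = 30

Shoelace formula: Area = (1/2) |Σ_i (x_i · y_{i+1} − x_{i+1} · y_i)| (indices mod n). Compute each cross term:
  (0)(-1) − (-3)(4) = 12
  (-3)(-2) − (-3)(-1) = 3
  (-3)(-3) − (6)(-2) = 21
  (6)(4) − (0)(-3) = 24
Sum = 60, so (signed) Area = 60/2 = 30, |Area| = 30.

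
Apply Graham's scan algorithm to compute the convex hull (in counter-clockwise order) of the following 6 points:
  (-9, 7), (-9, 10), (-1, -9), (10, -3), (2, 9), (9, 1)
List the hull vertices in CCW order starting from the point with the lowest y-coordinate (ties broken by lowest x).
Hull (CCW) = [(-1, -9), (10, -3), (9, 1), (2, 9), (-9, 10), (-9, 7)]

Graham scan procedure:
  1. Find the pivot p₀ = point with lowest y (tie → lowest x): (-1, -9).
  2. Sort the remaining points by polar angle around p₀.
  3. Walk through sorted points, maintaining a stack; pop the top while the last three entries make a non-left turn (cross product ≤ 0).
  4. Final stack is the convex hull in CCW order: (-1, -9), (10, -3), (9, 1), (2, 9), (-9, 10), (-9, 7).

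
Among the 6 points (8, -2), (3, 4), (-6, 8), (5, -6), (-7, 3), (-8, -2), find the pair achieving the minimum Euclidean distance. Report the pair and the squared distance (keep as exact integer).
Pair = ((8, -2), (5, -6)); squared distance = 25

Compute all C(6, 2) = 15 pairwise squared distances (x_i − x_j)² + (y_i − y_j)². The minimum is 25, attained by the pair ((8, -2), (5, -6)).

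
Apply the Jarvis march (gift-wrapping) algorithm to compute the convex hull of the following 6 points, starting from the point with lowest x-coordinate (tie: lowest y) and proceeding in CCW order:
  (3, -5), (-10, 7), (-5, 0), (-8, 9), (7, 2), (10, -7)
Hull (CCW) = [(-10, 7), (-5, 0), (3, -5), (10, -7), (7, 2), (-8, 9)]

Jarvis march: at each step, from the current hull vertex p, select the next vertex q as the point such that every other point lies strictly to the left of (or on) the directed line p → q. (Equivalently: for every other point r, the cross product (q − p) × (r − p) ≥ 0.)
Starting point (lowest x, tie lowest y): (-10, 7). Wrap until returning to start. Resulting hull: (-10, 7), (-5, 0), (3, -5), (10, -7), (7, 2), (-8, 9).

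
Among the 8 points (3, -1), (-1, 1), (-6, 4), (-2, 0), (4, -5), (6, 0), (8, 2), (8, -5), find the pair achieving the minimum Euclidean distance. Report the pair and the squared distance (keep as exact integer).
Pair = ((-1, 1), (-2, 0)); squared distance = 2

Compute all C(8, 2) = 28 pairwise squared distances (x_i − x_j)² + (y_i − y_j)². The minimum is 2, attained by the pair ((-1, 1), (-2, 0)).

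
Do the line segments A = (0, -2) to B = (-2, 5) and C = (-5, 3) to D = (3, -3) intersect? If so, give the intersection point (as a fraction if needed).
Yes; intersection at (-5/11, -9/22) (t = 5/22 on AB, s = 25/44 on CD)

Parametrize AB as A + t(B − A) = (0 + -2 t, -2 + 7 t) and CD as C + s(D − C) = (-5 + 8 s, 3 + -6 s). Solve the linear system for (t, s). Determinant = 44 ≠ 0, so a unique intersection of the containing lines exists. Solution: t = 5/22, s = 25/44 — both in [0, 1], so the segments cross. Intersection point: (-5/11, -9/22).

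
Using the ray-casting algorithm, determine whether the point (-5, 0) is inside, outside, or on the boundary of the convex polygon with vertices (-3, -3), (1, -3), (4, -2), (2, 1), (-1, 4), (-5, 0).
The point (-5, 0) lies on the polygon boundary

Boundary check: the query satisfies the collinearity and bounding-box conditions for some polygon edge, so it lies exactly on the boundary.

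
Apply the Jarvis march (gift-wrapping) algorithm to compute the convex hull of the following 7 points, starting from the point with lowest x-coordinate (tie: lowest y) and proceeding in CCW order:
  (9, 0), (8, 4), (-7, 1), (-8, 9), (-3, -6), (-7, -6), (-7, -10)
Hull (CCW) = [(-8, 9), (-7, -10), (9, 0), (8, 4)]

Jarvis march: at each step, from the current hull vertex p, select the next vertex q as the point such that every other point lies strictly to the left of (or on) the directed line p → q. (Equivalently: for every other point r, the cross product (q − p) × (r − p) ≥ 0.)
Starting point (lowest x, tie lowest y): (-8, 9). Wrap until returning to start. Resulting hull: (-8, 9), (-7, -10), (9, 0), (8, 4).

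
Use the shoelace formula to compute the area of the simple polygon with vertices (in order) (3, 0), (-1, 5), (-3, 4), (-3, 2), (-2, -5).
Area = 33

Shoelace formula: Area = (1/2) |Σ_i (x_i · y_{i+1} − x_{i+1} · y_i)| (indices mod n). Compute each cross term:
  (3)(5) − (-1)(0) = 15
  (-1)(4) − (-3)(5) = 11
  (-3)(2) − (-3)(4) = 6
  (-3)(-5) − (-2)(2) = 19
  (-2)(0) − (3)(-5) = 15
Sum = 66, so (signed) Area = 66/2 = 33, |Area| = 33.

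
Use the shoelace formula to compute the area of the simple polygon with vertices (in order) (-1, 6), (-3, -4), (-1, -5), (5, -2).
Area = 44

Shoelace formula: Area = (1/2) |Σ_i (x_i · y_{i+1} − x_{i+1} · y_i)| (indices mod n). Compute each cross term:
  (-1)(-4) − (-3)(6) = 22
  (-3)(-5) − (-1)(-4) = 11
  (-1)(-2) − (5)(-5) = 27
  (5)(6) − (-1)(-2) = 28
Sum = 88, so (signed) Area = 88/2 = 44, |Area| = 44.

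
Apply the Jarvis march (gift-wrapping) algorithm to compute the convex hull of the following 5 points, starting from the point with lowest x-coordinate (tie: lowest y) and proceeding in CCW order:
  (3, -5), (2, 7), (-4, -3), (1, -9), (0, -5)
Hull (CCW) = [(-4, -3), (1, -9), (3, -5), (2, 7)]

Jarvis march: at each step, from the current hull vertex p, select the next vertex q as the point such that every other point lies strictly to the left of (or on) the directed line p → q. (Equivalently: for every other point r, the cross product (q − p) × (r − p) ≥ 0.)
Starting point (lowest x, tie lowest y): (-4, -3). Wrap until returning to start. Resulting hull: (-4, -3), (1, -9), (3, -5), (2, 7).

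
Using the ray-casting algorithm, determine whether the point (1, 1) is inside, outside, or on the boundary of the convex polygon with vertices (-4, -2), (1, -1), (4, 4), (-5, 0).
The point (1, 1) lies strictly inside the polygon

Cast a horizontal ray to the right from the query point and count how many polygon edges it crosses (each edge strictly once or zero times, handled with the usual half-open convention). 
Parity of crossings → odd ⇒ inside.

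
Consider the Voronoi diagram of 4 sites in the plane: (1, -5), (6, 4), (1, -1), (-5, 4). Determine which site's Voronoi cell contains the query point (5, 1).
Nearest site = (6, 4)

The Voronoi cell of site s contains exactly those query points closer to s than to any other site. Compute squared distances from q = (5, 1) to each site:
  (6 − 5)² + (4 − 1)² = 10
  (1 − 5)² + (-1 − 1)² = 20
  (1 − 5)² + (-5 − 1)² = 52
  (-5 − 5)² + (4 − 1)² = 109
Minimum is attained by (6, 4), so q lies in its Voronoi cell.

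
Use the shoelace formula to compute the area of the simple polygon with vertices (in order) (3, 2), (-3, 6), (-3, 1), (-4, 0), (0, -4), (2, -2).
Area = 77/2

Shoelace formula: Area = (1/2) |Σ_i (x_i · y_{i+1} − x_{i+1} · y_i)| (indices mod n). Compute each cross term:
  (3)(6) − (-3)(2) = 24
  (-3)(1) − (-3)(6) = 15
  (-3)(0) − (-4)(1) = 4
  (-4)(-4) − (0)(0) = 16
  (0)(-2) − (2)(-4) = 8
  (2)(2) − (3)(-2) = 10
Sum = 77, so (signed) Area = 77/2 = 77/2, |Area| = 77/2.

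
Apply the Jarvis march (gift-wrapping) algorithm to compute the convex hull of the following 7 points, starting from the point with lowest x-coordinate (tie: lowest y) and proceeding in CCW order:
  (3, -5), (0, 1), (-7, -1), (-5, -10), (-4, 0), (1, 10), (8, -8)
Hull (CCW) = [(-7, -1), (-5, -10), (8, -8), (1, 10)]

Jarvis march: at each step, from the current hull vertex p, select the next vertex q as the point such that every other point lies strictly to the left of (or on) the directed line p → q. (Equivalently: for every other point r, the cross product (q − p) × (r − p) ≥ 0.)
Starting point (lowest x, tie lowest y): (-7, -1). Wrap until returning to start. Resulting hull: (-7, -1), (-5, -10), (8, -8), (1, 10).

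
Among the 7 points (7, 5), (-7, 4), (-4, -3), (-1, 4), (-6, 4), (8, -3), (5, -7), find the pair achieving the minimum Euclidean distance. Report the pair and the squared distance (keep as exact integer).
Pair = ((-7, 4), (-6, 4)); squared distance = 1

Compute all C(7, 2) = 21 pairwise squared distances (x_i − x_j)² + (y_i − y_j)². The minimum is 1, attained by the pair ((-7, 4), (-6, 4)).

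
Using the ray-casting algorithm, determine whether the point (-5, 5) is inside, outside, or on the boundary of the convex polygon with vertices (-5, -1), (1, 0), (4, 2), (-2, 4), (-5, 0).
The point (-5, 5) lies strictly outside the polygon

Cast a horizontal ray to the right from the query point and count how many polygon edges it crosses (each edge strictly once or zero times, handled with the usual half-open convention). 
Parity of crossings → even ⇒ outside.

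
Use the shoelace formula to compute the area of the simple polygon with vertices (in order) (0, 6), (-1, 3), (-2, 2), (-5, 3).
Area = 8

Shoelace formula: Area = (1/2) |Σ_i (x_i · y_{i+1} − x_{i+1} · y_i)| (indices mod n). Compute each cross term:
  (0)(3) − (-1)(6) = 6
  (-1)(2) − (-2)(3) = 4
  (-2)(3) − (-5)(2) = 4
  (-5)(6) − (0)(3) = -30
Sum = -16, so (signed) Area = -16/2 = -8, |Area| = 8.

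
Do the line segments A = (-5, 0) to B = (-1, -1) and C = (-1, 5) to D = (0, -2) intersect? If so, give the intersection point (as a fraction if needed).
No (intersection of containing lines falls outside at least one segment)

Parametrize and solve: t = 11/9, s = 8/9. At least one of these is outside [0, 1], so the segments do not intersect.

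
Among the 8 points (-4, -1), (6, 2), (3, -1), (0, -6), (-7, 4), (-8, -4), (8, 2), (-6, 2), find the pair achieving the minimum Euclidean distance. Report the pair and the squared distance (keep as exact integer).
Pair = ((6, 2), (8, 2)); squared distance = 4

Compute all C(8, 2) = 28 pairwise squared distances (x_i − x_j)² + (y_i − y_j)². The minimum is 4, attained by the pair ((6, 2), (8, 2)).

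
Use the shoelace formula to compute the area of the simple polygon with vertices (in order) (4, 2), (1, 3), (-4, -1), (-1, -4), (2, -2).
Area = 29

Shoelace formula: Area = (1/2) |Σ_i (x_i · y_{i+1} − x_{i+1} · y_i)| (indices mod n). Compute each cross term:
  (4)(3) − (1)(2) = 10
  (1)(-1) − (-4)(3) = 11
  (-4)(-4) − (-1)(-1) = 15
  (-1)(-2) − (2)(-4) = 10
  (2)(2) − (4)(-2) = 12
Sum = 58, so (signed) Area = 58/2 = 29, |Area| = 29.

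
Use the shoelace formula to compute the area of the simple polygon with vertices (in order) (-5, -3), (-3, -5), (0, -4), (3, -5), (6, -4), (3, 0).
Area = 61/2

Shoelace formula: Area = (1/2) |Σ_i (x_i · y_{i+1} − x_{i+1} · y_i)| (indices mod n). Compute each cross term:
  (-5)(-5) − (-3)(-3) = 16
  (-3)(-4) − (0)(-5) = 12
  (0)(-5) − (3)(-4) = 12
  (3)(-4) − (6)(-5) = 18
  (6)(0) − (3)(-4) = 12
  (3)(-3) − (-5)(0) = -9
Sum = 61, so (signed) Area = 61/2 = 61/2, |Area| = 61/2.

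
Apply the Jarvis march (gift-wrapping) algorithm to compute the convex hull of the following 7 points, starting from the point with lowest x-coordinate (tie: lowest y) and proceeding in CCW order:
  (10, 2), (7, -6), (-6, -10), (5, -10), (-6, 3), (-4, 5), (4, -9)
Hull (CCW) = [(-6, -10), (5, -10), (7, -6), (10, 2), (-4, 5), (-6, 3)]

Jarvis march: at each step, from the current hull vertex p, select the next vertex q as the point such that every other point lies strictly to the left of (or on) the directed line p → q. (Equivalently: for every other point r, the cross product (q − p) × (r − p) ≥ 0.)
Starting point (lowest x, tie lowest y): (-6, -10). Wrap until returning to start. Resulting hull: (-6, -10), (5, -10), (7, -6), (10, 2), (-4, 5), (-6, 3).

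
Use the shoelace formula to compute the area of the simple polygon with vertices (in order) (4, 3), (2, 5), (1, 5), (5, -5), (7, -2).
Area = 43/2

Shoelace formula: Area = (1/2) |Σ_i (x_i · y_{i+1} − x_{i+1} · y_i)| (indices mod n). Compute each cross term:
  (4)(5) − (2)(3) = 14
  (2)(5) − (1)(5) = 5
  (1)(-5) − (5)(5) = -30
  (5)(-2) − (7)(-5) = 25
  (7)(3) − (4)(-2) = 29
Sum = 43, so (signed) Area = 43/2 = 43/2, |Area| = 43/2.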